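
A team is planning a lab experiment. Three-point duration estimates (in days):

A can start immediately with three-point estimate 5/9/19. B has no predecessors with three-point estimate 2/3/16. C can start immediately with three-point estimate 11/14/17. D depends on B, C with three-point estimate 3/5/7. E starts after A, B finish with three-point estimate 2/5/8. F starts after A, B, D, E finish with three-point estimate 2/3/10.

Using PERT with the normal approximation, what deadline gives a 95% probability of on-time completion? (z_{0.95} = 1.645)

te_A = (5 + 4·9 + 19)/6 = 60/6 = 10; σ²_A = ((19−5)/6)² = 5.444
te_B = (2 + 4·3 + 16)/6 = 30/6 = 5; σ²_B = ((16−2)/6)² = 5.444
te_C = (11 + 4·14 + 17)/6 = 84/6 = 14; σ²_C = ((17−11)/6)² = 1.000
te_D = (3 + 4·5 + 7)/6 = 30/6 = 5; σ²_D = ((7−3)/6)² = 0.444
te_E = (2 + 4·5 + 8)/6 = 30/6 = 5; σ²_E = ((8−2)/6)² = 1.000
te_F = (2 + 4·3 + 10)/6 = 24/6 = 4; σ²_F = ((10−2)/6)² = 1.778

Forward pass:
ES_A = 0; EF_A = 10
ES_B = 0; EF_B = 5
ES_C = 0; EF_C = 14
ES_D = max(EF_B=5, EF_C=14) = 14; EF_D = 14+5 = 19
ES_E = max(EF_A=10, EF_B=5) = 10; EF_E = 10+5 = 15
ES_F = max(EF_A=10, EF_B=5, EF_D=19, EF_E=15) = 19; EF_F = 19+4 = 23
Expected project duration μ = 23 days. Critical path: C → D → F.

Variance along critical path = 1.000 + 0.444 + 1.778 = 3.222; σ = 1.795 days.
D = μ + z·σ = 23 + 1.645·1.795 = 26.0 days

26.0 days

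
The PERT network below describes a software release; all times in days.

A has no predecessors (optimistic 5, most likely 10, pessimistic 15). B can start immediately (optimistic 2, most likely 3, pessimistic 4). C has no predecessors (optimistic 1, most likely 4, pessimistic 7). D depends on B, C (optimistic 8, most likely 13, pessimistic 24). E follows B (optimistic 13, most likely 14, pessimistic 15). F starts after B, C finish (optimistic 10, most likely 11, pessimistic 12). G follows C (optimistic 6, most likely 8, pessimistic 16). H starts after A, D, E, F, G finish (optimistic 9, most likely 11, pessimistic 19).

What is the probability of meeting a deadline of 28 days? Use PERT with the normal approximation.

te_A = (5 + 4·10 + 15)/6 = 60/6 = 10; σ²_A = ((15−5)/6)² = 2.778
te_B = (2 + 4·3 + 4)/6 = 18/6 = 3; σ²_B = ((4−2)/6)² = 0.111
te_C = (1 + 4·4 + 7)/6 = 24/6 = 4; σ²_C = ((7−1)/6)² = 1.000
te_D = (8 + 4·13 + 24)/6 = 84/6 = 14; σ²_D = ((24−8)/6)² = 7.111
te_E = (13 + 4·14 + 15)/6 = 84/6 = 14; σ²_E = ((15−13)/6)² = 0.111
te_F = (10 + 4·11 + 12)/6 = 66/6 = 11; σ²_F = ((12−10)/6)² = 0.111
te_G = (6 + 4·8 + 16)/6 = 54/6 = 9; σ²_G = ((16−6)/6)² = 2.778
te_H = (9 + 4·11 + 19)/6 = 72/6 = 12; σ²_H = ((19−9)/6)² = 2.778

Forward pass:
ES_A = 0; EF_A = 10
ES_B = 0; EF_B = 3
ES_C = 0; EF_C = 4
ES_D = max(EF_B=3, EF_C=4) = 4; EF_D = 4+14 = 18
ES_E = 3; EF_E = 3+14 = 17
ES_F = max(EF_B=3, EF_C=4) = 4; EF_F = 4+11 = 15
ES_G = 4; EF_G = 4+9 = 13
ES_H = max(EF_A=10, EF_D=18, EF_E=17, EF_F=15, EF_G=13) = 18; EF_H = 18+12 = 30
Expected project duration μ = 30 days. Critical path: C → D → H.

Variance along critical path = 1.000 + 7.111 + 2.778 = 10.889; σ = √10.889 = 3.300 days.
Z = (28 − 30) / 3.300 = -0.606
P(T ≤ 28) = Φ(-0.606) ≈ 0.272

0.272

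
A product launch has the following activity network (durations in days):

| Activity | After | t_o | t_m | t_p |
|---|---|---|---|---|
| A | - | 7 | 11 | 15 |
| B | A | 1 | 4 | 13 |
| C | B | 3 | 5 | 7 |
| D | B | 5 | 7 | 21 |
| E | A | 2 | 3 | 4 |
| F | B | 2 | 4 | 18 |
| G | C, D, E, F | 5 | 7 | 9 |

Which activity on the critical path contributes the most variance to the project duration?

D

te_A = (7 + 4·11 + 15)/6 = 66/6 = 11; σ²_A = ((15−7)/6)² = 1.778
te_B = (1 + 4·4 + 13)/6 = 30/6 = 5; σ²_B = ((13−1)/6)² = 4.000
te_C = (3 + 4·5 + 7)/6 = 30/6 = 5; σ²_C = ((7−3)/6)² = 0.444
te_D = (5 + 4·7 + 21)/6 = 54/6 = 9; σ²_D = ((21−5)/6)² = 7.111
te_E = (2 + 4·3 + 4)/6 = 18/6 = 3; σ²_E = ((4−2)/6)² = 0.111
te_F = (2 + 4·4 + 18)/6 = 36/6 = 6; σ²_F = ((18−2)/6)² = 7.111
te_G = (5 + 4·7 + 9)/6 = 42/6 = 7; σ²_G = ((9−5)/6)² = 0.444

Forward pass:
ES_A = 0; EF_A = 11
ES_B = 11; EF_B = 11+5 = 16
ES_C = 16; EF_C = 16+5 = 21
ES_D = 16; EF_D = 16+9 = 25
ES_E = 11; EF_E = 11+3 = 14
ES_F = 16; EF_F = 16+6 = 22
ES_G = max(EF_C=21, EF_D=25, EF_E=14, EF_F=22) = 25; EF_G = 25+7 = 32
Expected project duration μ = 32 days. Critical path: A → B → D → G.

Variances on critical path: σ²_A=1.778, σ²_B=4.000, σ²_D=7.111, σ²_G=0.444.
Largest is σ²_D = 7.111.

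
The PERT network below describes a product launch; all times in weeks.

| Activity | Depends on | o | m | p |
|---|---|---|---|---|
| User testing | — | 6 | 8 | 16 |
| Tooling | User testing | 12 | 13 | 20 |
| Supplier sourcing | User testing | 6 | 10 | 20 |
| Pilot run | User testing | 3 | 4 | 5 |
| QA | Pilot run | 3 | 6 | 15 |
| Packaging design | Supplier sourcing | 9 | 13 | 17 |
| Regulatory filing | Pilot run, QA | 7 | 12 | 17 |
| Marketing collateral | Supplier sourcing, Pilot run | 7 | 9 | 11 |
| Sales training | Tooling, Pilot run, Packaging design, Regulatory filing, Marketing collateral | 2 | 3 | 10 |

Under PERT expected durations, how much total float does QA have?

te_User testing = (6 + 4·8 + 16)/6 = 54/6 = 9
te_Tooling = (12 + 4·13 + 20)/6 = 84/6 = 14
te_Supplier sourcing = (6 + 4·10 + 20)/6 = 66/6 = 11
te_Pilot run = (3 + 4·4 + 5)/6 = 24/6 = 4
te_QA = (3 + 4·6 + 15)/6 = 42/6 = 7
te_Packaging design = (9 + 4·13 + 17)/6 = 78/6 = 13
te_Regulatory filing = (7 + 4·12 + 17)/6 = 72/6 = 12
te_Marketing collateral = (7 + 4·9 + 11)/6 = 54/6 = 9
te_Sales training = (2 + 4·3 + 10)/6 = 24/6 = 4

Forward pass:
ES_User testing = 0; EF_User testing = 9
ES_Tooling = 9; EF_Tooling = 9+14 = 23
ES_Supplier sourcing = 9; EF_Supplier sourcing = 9+11 = 20
ES_Pilot run = 9; EF_Pilot run = 9+4 = 13
ES_QA = 13; EF_QA = 13+7 = 20
ES_Packaging design = 20; EF_Packaging design = 20+13 = 33
ES_Regulatory filing = max(EF_Pilot run=13, EF_QA=20) = 20; EF_Regulatory filing = 20+12 = 32
ES_Marketing collateral = max(EF_Supplier sourcing=20, EF_Pilot run=13) = 20; EF_Marketing collateral = 20+9 = 29
ES_Sales training = max(EF_Tooling=23, EF_Pilot run=13, EF_Packaging design=33, EF_Regulatory filing=32, EF_Marketing collateral=29) = 33; EF_Sales training = 33+4 = 37
Expected project duration μ = 37 weeks. Critical path: User testing → Supplier sourcing → Packaging design → Sales training.

Backward pass:
LF_Sales training = 37; LS_Sales training = 37−4 = 33
LF_Marketing collateral = LS_Sales training = 33; LS_Marketing collateral = 33−9 = 24
LF_Regulatory filing = LS_Sales training = 33; LS_Regulatory filing = 33−12 = 21
LF_Packaging design = LS_Sales training = 33; LS_Packaging design = 33−13 = 20
LF_QA = LS_Regulatory filing = 21; LS_QA = 21−7 = 14
LF_Pilot run = min(LS_QA=14, LS_Regulatory filing=21, LS_Marketing collateral=24, LS_Sales training=33) = 14; LS_Pilot run = 14−4 = 10
LF_Supplier sourcing = min(LS_Packaging design=20, LS_Marketing collateral=24) = 20; LS_Supplier sourcing = 20−11 = 9
LF_Tooling = LS_Sales training = 33; LS_Tooling = 33−14 = 19
LF_User testing = min(LS_Tooling=19, LS_Supplier sourcing=9, LS_Pilot run=10) = 9; LS_User testing = 9−9 = 0
Slack_QA = LS_QA − ES_QA = 14 − 13 = 1

1 weeks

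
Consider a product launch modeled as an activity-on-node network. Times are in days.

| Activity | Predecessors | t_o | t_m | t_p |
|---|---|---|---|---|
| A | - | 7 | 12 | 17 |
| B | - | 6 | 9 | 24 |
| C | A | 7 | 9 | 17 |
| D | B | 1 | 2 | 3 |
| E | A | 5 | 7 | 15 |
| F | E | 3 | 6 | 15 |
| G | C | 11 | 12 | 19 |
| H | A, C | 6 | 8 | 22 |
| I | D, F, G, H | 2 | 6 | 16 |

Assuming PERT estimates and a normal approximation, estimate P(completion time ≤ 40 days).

te_A = (7 + 4·12 + 17)/6 = 72/6 = 12; σ²_A = ((17−7)/6)² = 2.778
te_B = (6 + 4·9 + 24)/6 = 66/6 = 11; σ²_B = ((24−6)/6)² = 9.000
te_C = (7 + 4·9 + 17)/6 = 60/6 = 10; σ²_C = ((17−7)/6)² = 2.778
te_D = (1 + 4·2 + 3)/6 = 12/6 = 2; σ²_D = ((3−1)/6)² = 0.111
te_E = (5 + 4·7 + 15)/6 = 48/6 = 8; σ²_E = ((15−5)/6)² = 2.778
te_F = (3 + 4·6 + 15)/6 = 42/6 = 7; σ²_F = ((15−3)/6)² = 4.000
te_G = (11 + 4·12 + 19)/6 = 78/6 = 13; σ²_G = ((19−11)/6)² = 1.778
te_H = (6 + 4·8 + 22)/6 = 60/6 = 10; σ²_H = ((22−6)/6)² = 7.111
te_I = (2 + 4·6 + 16)/6 = 42/6 = 7; σ²_I = ((16−2)/6)² = 5.444

Forward pass:
ES_A = 0; EF_A = 12
ES_B = 0; EF_B = 11
ES_C = 12; EF_C = 12+10 = 22
ES_D = 11; EF_D = 11+2 = 13
ES_E = 12; EF_E = 12+8 = 20
ES_F = 20; EF_F = 20+7 = 27
ES_G = 22; EF_G = 22+13 = 35
ES_H = max(EF_A=12, EF_C=22) = 22; EF_H = 22+10 = 32
ES_I = max(EF_D=13, EF_F=27, EF_G=35, EF_H=32) = 35; EF_I = 35+7 = 42
Expected project duration μ = 42 days. Critical path: A → C → G → I.

Variance along critical path = 2.778 + 2.778 + 1.778 + 5.444 = 12.778; σ = √12.778 = 3.575 days.
Z = (40 − 42) / 3.575 = -0.560
P(T ≤ 40) = Φ(-0.560) ≈ 0.288

0.288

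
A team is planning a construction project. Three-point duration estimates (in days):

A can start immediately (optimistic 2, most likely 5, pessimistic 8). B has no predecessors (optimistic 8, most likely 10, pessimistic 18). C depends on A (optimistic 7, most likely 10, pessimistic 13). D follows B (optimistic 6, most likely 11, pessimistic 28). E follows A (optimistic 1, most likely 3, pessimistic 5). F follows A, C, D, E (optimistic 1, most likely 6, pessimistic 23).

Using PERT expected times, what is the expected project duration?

te_A = (2 + 4·5 + 8)/6 = 30/6 = 5
te_B = (8 + 4·10 + 18)/6 = 66/6 = 11
te_C = (7 + 4·10 + 13)/6 = 60/6 = 10
te_D = (6 + 4·11 + 28)/6 = 78/6 = 13
te_E = (1 + 4·3 + 5)/6 = 18/6 = 3
te_F = (1 + 4·6 + 23)/6 = 48/6 = 8

Forward pass:
ES_A = 0; EF_A = 5
ES_B = 0; EF_B = 11
ES_C = 5; EF_C = 5+10 = 15
ES_D = 11; EF_D = 11+13 = 24
ES_E = 5; EF_E = 5+3 = 8
ES_F = max(EF_A=5, EF_C=15, EF_D=24, EF_E=8) = 24; EF_F = 24+8 = 32
Expected project duration μ = 32 days. Critical path: B → D → F.

32 days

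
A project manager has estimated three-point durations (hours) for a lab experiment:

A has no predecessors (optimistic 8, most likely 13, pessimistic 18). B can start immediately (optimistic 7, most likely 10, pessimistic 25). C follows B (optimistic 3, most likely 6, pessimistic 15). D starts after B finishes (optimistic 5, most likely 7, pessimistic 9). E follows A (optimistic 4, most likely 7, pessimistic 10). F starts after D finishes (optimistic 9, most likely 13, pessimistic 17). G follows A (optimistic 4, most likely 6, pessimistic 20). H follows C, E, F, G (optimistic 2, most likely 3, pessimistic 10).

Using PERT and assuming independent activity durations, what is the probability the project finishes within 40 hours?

te_A = (8 + 4·13 + 18)/6 = 78/6 = 13; σ²_A = ((18−8)/6)² = 2.778
te_B = (7 + 4·10 + 25)/6 = 72/6 = 12; σ²_B = ((25−7)/6)² = 9.000
te_C = (3 + 4·6 + 15)/6 = 42/6 = 7; σ²_C = ((15−3)/6)² = 4.000
te_D = (5 + 4·7 + 9)/6 = 42/6 = 7; σ²_D = ((9−5)/6)² = 0.444
te_E = (4 + 4·7 + 10)/6 = 42/6 = 7; σ²_E = ((10−4)/6)² = 1.000
te_F = (9 + 4·13 + 17)/6 = 78/6 = 13; σ²_F = ((17−9)/6)² = 1.778
te_G = (4 + 4·6 + 20)/6 = 48/6 = 8; σ²_G = ((20−4)/6)² = 7.111
te_H = (2 + 4·3 + 10)/6 = 24/6 = 4; σ²_H = ((10−2)/6)² = 1.778

Forward pass:
ES_A = 0; EF_A = 13
ES_B = 0; EF_B = 12
ES_C = 12; EF_C = 12+7 = 19
ES_D = 12; EF_D = 12+7 = 19
ES_E = 13; EF_E = 13+7 = 20
ES_F = 19; EF_F = 19+13 = 32
ES_G = 13; EF_G = 13+8 = 21
ES_H = max(EF_C=19, EF_E=20, EF_F=32, EF_G=21) = 32; EF_H = 32+4 = 36
Expected project duration μ = 36 hours. Critical path: B → D → F → H.

Variance along critical path = 9.000 + 0.444 + 1.778 + 1.778 = 13.000; σ = √13.000 = 3.606 hours.
Z = (40 − 36) / 3.606 = 1.109
P(T ≤ 40) = Φ(1.109) ≈ 0.866

0.866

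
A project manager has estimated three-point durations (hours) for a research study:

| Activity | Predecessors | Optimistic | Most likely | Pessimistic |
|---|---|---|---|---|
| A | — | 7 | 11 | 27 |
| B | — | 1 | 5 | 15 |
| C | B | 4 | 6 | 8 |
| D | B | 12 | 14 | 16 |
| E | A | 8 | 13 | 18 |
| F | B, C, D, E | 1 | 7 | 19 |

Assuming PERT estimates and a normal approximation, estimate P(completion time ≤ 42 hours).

0.953

te_A = (7 + 4·11 + 27)/6 = 78/6 = 13; σ²_A = ((27−7)/6)² = 11.111
te_B = (1 + 4·5 + 15)/6 = 36/6 = 6; σ²_B = ((15−1)/6)² = 5.444
te_C = (4 + 4·6 + 8)/6 = 36/6 = 6; σ²_C = ((8−4)/6)² = 0.444
te_D = (12 + 4·14 + 16)/6 = 84/6 = 14; σ²_D = ((16−12)/6)² = 0.444
te_E = (8 + 4·13 + 18)/6 = 78/6 = 13; σ²_E = ((18−8)/6)² = 2.778
te_F = (1 + 4·7 + 19)/6 = 48/6 = 8; σ²_F = ((19−1)/6)² = 9.000

Forward pass:
ES_A = 0; EF_A = 13
ES_B = 0; EF_B = 6
ES_C = 6; EF_C = 6+6 = 12
ES_D = 6; EF_D = 6+14 = 20
ES_E = 13; EF_E = 13+13 = 26
ES_F = max(EF_B=6, EF_C=12, EF_D=20, EF_E=26) = 26; EF_F = 26+8 = 34
Expected project duration μ = 34 hours. Critical path: A → E → F.

Variance along critical path = 11.111 + 2.778 + 9.000 = 22.889; σ = √22.889 = 4.784 hours.
Z = (42 − 34) / 4.784 = 1.672
P(T ≤ 42) = Φ(1.672) ≈ 0.953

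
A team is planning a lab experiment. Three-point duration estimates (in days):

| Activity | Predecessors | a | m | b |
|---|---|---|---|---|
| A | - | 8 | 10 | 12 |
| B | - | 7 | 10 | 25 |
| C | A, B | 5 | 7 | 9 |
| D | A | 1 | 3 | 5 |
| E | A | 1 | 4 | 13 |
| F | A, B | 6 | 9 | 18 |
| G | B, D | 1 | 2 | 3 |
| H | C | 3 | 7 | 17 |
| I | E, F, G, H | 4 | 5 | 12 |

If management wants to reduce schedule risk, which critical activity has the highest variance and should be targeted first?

B

te_A = (8 + 4·10 + 12)/6 = 60/6 = 10; σ²_A = ((12−8)/6)² = 0.444
te_B = (7 + 4·10 + 25)/6 = 72/6 = 12; σ²_B = ((25−7)/6)² = 9.000
te_C = (5 + 4·7 + 9)/6 = 42/6 = 7; σ²_C = ((9−5)/6)² = 0.444
te_D = (1 + 4·3 + 5)/6 = 18/6 = 3; σ²_D = ((5−1)/6)² = 0.444
te_E = (1 + 4·4 + 13)/6 = 30/6 = 5; σ²_E = ((13−1)/6)² = 4.000
te_F = (6 + 4·9 + 18)/6 = 60/6 = 10; σ²_F = ((18−6)/6)² = 4.000
te_G = (1 + 4·2 + 3)/6 = 12/6 = 2; σ²_G = ((3−1)/6)² = 0.111
te_H = (3 + 4·7 + 17)/6 = 48/6 = 8; σ²_H = ((17−3)/6)² = 5.444
te_I = (4 + 4·5 + 12)/6 = 36/6 = 6; σ²_I = ((12−4)/6)² = 1.778

Forward pass:
ES_A = 0; EF_A = 10
ES_B = 0; EF_B = 12
ES_C = max(EF_A=10, EF_B=12) = 12; EF_C = 12+7 = 19
ES_D = 10; EF_D = 10+3 = 13
ES_E = 10; EF_E = 10+5 = 15
ES_F = max(EF_A=10, EF_B=12) = 12; EF_F = 12+10 = 22
ES_G = max(EF_B=12, EF_D=13) = 13; EF_G = 13+2 = 15
ES_H = 19; EF_H = 19+8 = 27
ES_I = max(EF_E=15, EF_F=22, EF_G=15, EF_H=27) = 27; EF_I = 27+6 = 33
Expected project duration μ = 33 days. Critical path: B → C → H → I.

Variances on critical path: σ²_B=9.000, σ²_C=0.444, σ²_H=5.444, σ²_I=1.778.
Largest is σ²_B = 9.000.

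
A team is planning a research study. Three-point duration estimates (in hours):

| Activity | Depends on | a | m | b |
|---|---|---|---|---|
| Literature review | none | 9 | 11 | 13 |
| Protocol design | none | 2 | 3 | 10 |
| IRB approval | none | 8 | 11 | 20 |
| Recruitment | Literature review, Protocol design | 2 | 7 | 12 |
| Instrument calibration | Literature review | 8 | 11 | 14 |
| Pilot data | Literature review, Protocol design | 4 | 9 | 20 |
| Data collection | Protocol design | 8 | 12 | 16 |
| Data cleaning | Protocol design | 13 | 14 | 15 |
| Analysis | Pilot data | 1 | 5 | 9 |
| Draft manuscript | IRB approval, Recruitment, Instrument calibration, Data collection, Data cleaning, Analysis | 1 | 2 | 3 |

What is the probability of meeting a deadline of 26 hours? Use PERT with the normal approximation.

te_Literature review = (9 + 4·11 + 13)/6 = 66/6 = 11; σ²_Literature review = ((13−9)/6)² = 0.444
te_Protocol design = (2 + 4·3 + 10)/6 = 24/6 = 4; σ²_Protocol design = ((10−2)/6)² = 1.778
te_IRB approval = (8 + 4·11 + 20)/6 = 72/6 = 12; σ²_IRB approval = ((20−8)/6)² = 4.000
te_Recruitment = (2 + 4·7 + 12)/6 = 42/6 = 7; σ²_Recruitment = ((12−2)/6)² = 2.778
te_Instrument calibration = (8 + 4·11 + 14)/6 = 66/6 = 11; σ²_Instrument calibration = ((14−8)/6)² = 1.000
te_Pilot data = (4 + 4·9 + 20)/6 = 60/6 = 10; σ²_Pilot data = ((20−4)/6)² = 7.111
te_Data collection = (8 + 4·12 + 16)/6 = 72/6 = 12; σ²_Data collection = ((16−8)/6)² = 1.778
te_Data cleaning = (13 + 4·14 + 15)/6 = 84/6 = 14; σ²_Data cleaning = ((15−13)/6)² = 0.111
te_Analysis = (1 + 4·5 + 9)/6 = 30/6 = 5; σ²_Analysis = ((9−1)/6)² = 1.778
te_Draft manuscript = (1 + 4·2 + 3)/6 = 12/6 = 2; σ²_Draft manuscript = ((3−1)/6)² = 0.111

Forward pass:
ES_Literature review = 0; EF_Literature review = 11
ES_Protocol design = 0; EF_Protocol design = 4
ES_IRB approval = 0; EF_IRB approval = 12
ES_Recruitment = max(EF_Literature review=11, EF_Protocol design=4) = 11; EF_Recruitment = 11+7 = 18
ES_Instrument calibration = 11; EF_Instrument calibration = 11+11 = 22
ES_Pilot data = max(EF_Literature review=11, EF_Protocol design=4) = 11; EF_Pilot data = 11+10 = 21
ES_Data collection = 4; EF_Data collection = 4+12 = 16
ES_Data cleaning = 4; EF_Data cleaning = 4+14 = 18
ES_Analysis = 21; EF_Analysis = 21+5 = 26
ES_Draft manuscript = max(EF_IRB approval=12, EF_Recruitment=18, EF_Instrument calibration=22, EF_Data collection=16, EF_Data cleaning=18, EF_Analysis=26) = 26; EF_Draft manuscript = 26+2 = 28
Expected project duration μ = 28 hours. Critical path: Literature review → Pilot data → Analysis → Draft manuscript.

Variance along critical path = 0.444 + 7.111 + 1.778 + 0.111 = 9.444; σ = √9.444 = 3.073 hours.
Z = (26 − 28) / 3.073 = -0.651
P(T ≤ 26) = Φ(-0.651) ≈ 0.258

0.258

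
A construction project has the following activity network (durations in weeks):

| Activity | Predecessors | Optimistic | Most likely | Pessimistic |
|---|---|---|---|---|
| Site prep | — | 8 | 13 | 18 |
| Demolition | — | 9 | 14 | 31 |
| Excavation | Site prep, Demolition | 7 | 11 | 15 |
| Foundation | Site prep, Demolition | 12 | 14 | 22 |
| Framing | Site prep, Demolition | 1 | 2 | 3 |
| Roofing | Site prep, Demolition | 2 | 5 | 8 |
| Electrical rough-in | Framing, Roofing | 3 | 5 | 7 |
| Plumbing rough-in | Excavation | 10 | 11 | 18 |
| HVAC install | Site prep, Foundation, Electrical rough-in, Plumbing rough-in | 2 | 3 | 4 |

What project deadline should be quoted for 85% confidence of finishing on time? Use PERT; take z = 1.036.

te_Site prep = (8 + 4·13 + 18)/6 = 78/6 = 13; σ²_Site prep = ((18−8)/6)² = 2.778
te_Demolition = (9 + 4·14 + 31)/6 = 96/6 = 16; σ²_Demolition = ((31−9)/6)² = 13.444
te_Excavation = (7 + 4·11 + 15)/6 = 66/6 = 11; σ²_Excavation = ((15−7)/6)² = 1.778
te_Foundation = (12 + 4·14 + 22)/6 = 90/6 = 15; σ²_Foundation = ((22−12)/6)² = 2.778
te_Framing = (1 + 4·2 + 3)/6 = 12/6 = 2; σ²_Framing = ((3−1)/6)² = 0.111
te_Roofing = (2 + 4·5 + 8)/6 = 30/6 = 5; σ²_Roofing = ((8−2)/6)² = 1.000
te_Electrical rough-in = (3 + 4·5 + 7)/6 = 30/6 = 5; σ²_Electrical rough-in = ((7−3)/6)² = 0.444
te_Plumbing rough-in = (10 + 4·11 + 18)/6 = 72/6 = 12; σ²_Plumbing rough-in = ((18−10)/6)² = 1.778
te_HVAC install = (2 + 4·3 + 4)/6 = 18/6 = 3; σ²_HVAC install = ((4−2)/6)² = 0.111

Forward pass:
ES_Site prep = 0; EF_Site prep = 13
ES_Demolition = 0; EF_Demolition = 16
ES_Excavation = max(EF_Site prep=13, EF_Demolition=16) = 16; EF_Excavation = 16+11 = 27
ES_Foundation = max(EF_Site prep=13, EF_Demolition=16) = 16; EF_Foundation = 16+15 = 31
ES_Framing = max(EF_Site prep=13, EF_Demolition=16) = 16; EF_Framing = 16+2 = 18
ES_Roofing = max(EF_Site prep=13, EF_Demolition=16) = 16; EF_Roofing = 16+5 = 21
ES_Electrical rough-in = max(EF_Framing=18, EF_Roofing=21) = 21; EF_Electrical rough-in = 21+5 = 26
ES_Plumbing rough-in = 27; EF_Plumbing rough-in = 27+12 = 39
ES_HVAC install = max(EF_Site prep=13, EF_Foundation=31, EF_Electrical rough-in=26, EF_Plumbing rough-in=39) = 39; EF_HVAC install = 39+3 = 42
Expected project duration μ = 42 weeks. Critical path: Demolition → Excavation → Plumbing rough-in → HVAC install.

Variance along critical path = 13.444 + 1.778 + 1.778 + 0.111 = 17.111; σ = 4.137 weeks.
D = μ + z·σ = 42 + 1.036·4.137 = 46.3 weeks

46.3 weeks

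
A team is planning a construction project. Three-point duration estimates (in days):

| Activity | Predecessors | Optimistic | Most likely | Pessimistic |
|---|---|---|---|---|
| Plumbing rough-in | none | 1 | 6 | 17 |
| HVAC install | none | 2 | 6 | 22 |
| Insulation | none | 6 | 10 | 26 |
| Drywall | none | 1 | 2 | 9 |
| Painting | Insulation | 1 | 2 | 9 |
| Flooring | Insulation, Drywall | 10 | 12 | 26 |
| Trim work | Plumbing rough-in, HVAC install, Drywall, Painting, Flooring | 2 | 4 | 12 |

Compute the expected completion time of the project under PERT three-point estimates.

te_Plumbing rough-in = (1 + 4·6 + 17)/6 = 42/6 = 7
te_HVAC install = (2 + 4·6 + 22)/6 = 48/6 = 8
te_Insulation = (6 + 4·10 + 26)/6 = 72/6 = 12
te_Drywall = (1 + 4·2 + 9)/6 = 18/6 = 3
te_Painting = (1 + 4·2 + 9)/6 = 18/6 = 3
te_Flooring = (10 + 4·12 + 26)/6 = 84/6 = 14
te_Trim work = (2 + 4·4 + 12)/6 = 30/6 = 5

Forward pass:
ES_Plumbing rough-in = 0; EF_Plumbing rough-in = 7
ES_HVAC install = 0; EF_HVAC install = 8
ES_Insulation = 0; EF_Insulation = 12
ES_Drywall = 0; EF_Drywall = 3
ES_Painting = 12; EF_Painting = 12+3 = 15
ES_Flooring = max(EF_Insulation=12, EF_Drywall=3) = 12; EF_Flooring = 12+14 = 26
ES_Trim work = max(EF_Plumbing rough-in=7, EF_HVAC install=8, EF_Drywall=3, EF_Painting=15, EF_Flooring=26) = 26; EF_Trim work = 26+5 = 31
Expected project duration μ = 31 days. Critical path: Insulation → Flooring → Trim work.

31 days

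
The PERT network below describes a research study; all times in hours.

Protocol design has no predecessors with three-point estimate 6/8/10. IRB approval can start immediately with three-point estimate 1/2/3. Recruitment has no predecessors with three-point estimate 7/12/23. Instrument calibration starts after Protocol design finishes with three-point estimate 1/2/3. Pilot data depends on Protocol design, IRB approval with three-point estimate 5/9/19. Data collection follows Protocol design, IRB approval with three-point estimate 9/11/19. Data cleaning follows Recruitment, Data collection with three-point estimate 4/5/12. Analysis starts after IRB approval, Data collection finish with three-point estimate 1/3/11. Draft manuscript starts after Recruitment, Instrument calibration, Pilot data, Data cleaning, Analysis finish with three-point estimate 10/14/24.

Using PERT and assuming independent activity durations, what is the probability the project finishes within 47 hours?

te_Protocol design = (6 + 4·8 + 10)/6 = 48/6 = 8; σ²_Protocol design = ((10−6)/6)² = 0.444
te_IRB approval = (1 + 4·2 + 3)/6 = 12/6 = 2; σ²_IRB approval = ((3−1)/6)² = 0.111
te_Recruitment = (7 + 4·12 + 23)/6 = 78/6 = 13; σ²_Recruitment = ((23−7)/6)² = 7.111
te_Instrument calibration = (1 + 4·2 + 3)/6 = 12/6 = 2; σ²_Instrument calibration = ((3−1)/6)² = 0.111
te_Pilot data = (5 + 4·9 + 19)/6 = 60/6 = 10; σ²_Pilot data = ((19−5)/6)² = 5.444
te_Data collection = (9 + 4·11 + 19)/6 = 72/6 = 12; σ²_Data collection = ((19−9)/6)² = 2.778
te_Data cleaning = (4 + 4·5 + 12)/6 = 36/6 = 6; σ²_Data cleaning = ((12−4)/6)² = 1.778
te_Analysis = (1 + 4·3 + 11)/6 = 24/6 = 4; σ²_Analysis = ((11−1)/6)² = 2.778
te_Draft manuscript = (10 + 4·14 + 24)/6 = 90/6 = 15; σ²_Draft manuscript = ((24−10)/6)² = 5.444

Forward pass:
ES_Protocol design = 0; EF_Protocol design = 8
ES_IRB approval = 0; EF_IRB approval = 2
ES_Recruitment = 0; EF_Recruitment = 13
ES_Instrument calibration = 8; EF_Instrument calibration = 8+2 = 10
ES_Pilot data = max(EF_Protocol design=8, EF_IRB approval=2) = 8; EF_Pilot data = 8+10 = 18
ES_Data collection = max(EF_Protocol design=8, EF_IRB approval=2) = 8; EF_Data collection = 8+12 = 20
ES_Data cleaning = max(EF_Recruitment=13, EF_Data collection=20) = 20; EF_Data cleaning = 20+6 = 26
ES_Analysis = max(EF_IRB approval=2, EF_Data collection=20) = 20; EF_Analysis = 20+4 = 24
ES_Draft manuscript = max(EF_Recruitment=13, EF_Instrument calibration=10, EF_Pilot data=18, EF_Data cleaning=26, EF_Analysis=24) = 26; EF_Draft manuscript = 26+15 = 41
Expected project duration μ = 41 hours. Critical path: Protocol design → Data collection → Data cleaning → Draft manuscript.

Variance along critical path = 0.444 + 2.778 + 1.778 + 5.444 = 10.444; σ = √10.444 = 3.232 hours.
Z = (47 − 41) / 3.232 = 1.857
P(T ≤ 47) = Φ(1.857) ≈ 0.968

0.968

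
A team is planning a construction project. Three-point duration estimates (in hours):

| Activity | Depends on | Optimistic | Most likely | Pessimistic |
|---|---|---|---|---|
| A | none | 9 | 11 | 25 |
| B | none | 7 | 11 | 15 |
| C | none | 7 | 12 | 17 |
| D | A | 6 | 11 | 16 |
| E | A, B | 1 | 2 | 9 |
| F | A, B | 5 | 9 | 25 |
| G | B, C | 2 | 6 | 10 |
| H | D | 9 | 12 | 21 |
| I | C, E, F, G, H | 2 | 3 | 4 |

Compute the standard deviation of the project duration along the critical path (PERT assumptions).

3.74 hours

te_A = (9 + 4·11 + 25)/6 = 78/6 = 13; σ²_A = ((25−9)/6)² = 7.111
te_B = (7 + 4·11 + 15)/6 = 66/6 = 11; σ²_B = ((15−7)/6)² = 1.778
te_C = (7 + 4·12 + 17)/6 = 72/6 = 12; σ²_C = ((17−7)/6)² = 2.778
te_D = (6 + 4·11 + 16)/6 = 66/6 = 11; σ²_D = ((16−6)/6)² = 2.778
te_E = (1 + 4·2 + 9)/6 = 18/6 = 3; σ²_E = ((9−1)/6)² = 1.778
te_F = (5 + 4·9 + 25)/6 = 66/6 = 11; σ²_F = ((25−5)/6)² = 11.111
te_G = (2 + 4·6 + 10)/6 = 36/6 = 6; σ²_G = ((10−2)/6)² = 1.778
te_H = (9 + 4·12 + 21)/6 = 78/6 = 13; σ²_H = ((21−9)/6)² = 4.000
te_I = (2 + 4·3 + 4)/6 = 18/6 = 3; σ²_I = ((4−2)/6)² = 0.111

Forward pass:
ES_A = 0; EF_A = 13
ES_B = 0; EF_B = 11
ES_C = 0; EF_C = 12
ES_D = 13; EF_D = 13+11 = 24
ES_E = max(EF_A=13, EF_B=11) = 13; EF_E = 13+3 = 16
ES_F = max(EF_A=13, EF_B=11) = 13; EF_F = 13+11 = 24
ES_G = max(EF_B=11, EF_C=12) = 12; EF_G = 12+6 = 18
ES_H = 24; EF_H = 24+13 = 37
ES_I = max(EF_C=12, EF_E=16, EF_F=24, EF_G=18, EF_H=37) = 37; EF_I = 37+3 = 40
Expected project duration μ = 40 hours. Critical path: A → D → H → I.

Variance along critical path = 7.111 + 2.778 + 4.000 + 0.111 = 14.000
σ = √14.000 = 3.742 hours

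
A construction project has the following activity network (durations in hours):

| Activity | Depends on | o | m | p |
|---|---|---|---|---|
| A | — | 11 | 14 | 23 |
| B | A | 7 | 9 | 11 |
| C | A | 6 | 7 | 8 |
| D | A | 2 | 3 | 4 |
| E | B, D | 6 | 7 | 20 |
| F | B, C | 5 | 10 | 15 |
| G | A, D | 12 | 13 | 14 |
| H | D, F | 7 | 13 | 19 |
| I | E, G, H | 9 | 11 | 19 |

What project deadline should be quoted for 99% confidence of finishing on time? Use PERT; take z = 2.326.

te_A = (11 + 4·14 + 23)/6 = 90/6 = 15; σ²_A = ((23−11)/6)² = 4.000
te_B = (7 + 4·9 + 11)/6 = 54/6 = 9; σ²_B = ((11−7)/6)² = 0.444
te_C = (6 + 4·7 + 8)/6 = 42/6 = 7; σ²_C = ((8−6)/6)² = 0.111
te_D = (2 + 4·3 + 4)/6 = 18/6 = 3; σ²_D = ((4−2)/6)² = 0.111
te_E = (6 + 4·7 + 20)/6 = 54/6 = 9; σ²_E = ((20−6)/6)² = 5.444
te_F = (5 + 4·10 + 15)/6 = 60/6 = 10; σ²_F = ((15−5)/6)² = 2.778
te_G = (12 + 4·13 + 14)/6 = 78/6 = 13; σ²_G = ((14−12)/6)² = 0.111
te_H = (7 + 4·13 + 19)/6 = 78/6 = 13; σ²_H = ((19−7)/6)² = 4.000
te_I = (9 + 4·11 + 19)/6 = 72/6 = 12; σ²_I = ((19−9)/6)² = 2.778

Forward pass:
ES_A = 0; EF_A = 15
ES_B = 15; EF_B = 15+9 = 24
ES_C = 15; EF_C = 15+7 = 22
ES_D = 15; EF_D = 15+3 = 18
ES_E = max(EF_B=24, EF_D=18) = 24; EF_E = 24+9 = 33
ES_F = max(EF_B=24, EF_C=22) = 24; EF_F = 24+10 = 34
ES_G = max(EF_A=15, EF_D=18) = 18; EF_G = 18+13 = 31
ES_H = max(EF_D=18, EF_F=34) = 34; EF_H = 34+13 = 47
ES_I = max(EF_E=33, EF_G=31, EF_H=47) = 47; EF_I = 47+12 = 59
Expected project duration μ = 59 hours. Critical path: A → B → F → H → I.

Variance along critical path = 4.000 + 0.444 + 2.778 + 4.000 + 2.778 = 14.000; σ = 3.742 hours.
D = μ + z·σ = 59 + 2.326·3.742 = 67.7 hours

67.7 hours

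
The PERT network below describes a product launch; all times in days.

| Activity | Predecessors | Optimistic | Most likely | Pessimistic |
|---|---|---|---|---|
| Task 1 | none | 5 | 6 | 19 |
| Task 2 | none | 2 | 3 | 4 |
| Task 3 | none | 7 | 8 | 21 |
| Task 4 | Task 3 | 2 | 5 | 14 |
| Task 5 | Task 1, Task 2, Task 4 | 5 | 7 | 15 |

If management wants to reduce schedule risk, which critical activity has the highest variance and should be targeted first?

Task 3

te_Task 1 = (5 + 4·6 + 19)/6 = 48/6 = 8; σ²_Task 1 = ((19−5)/6)² = 5.444
te_Task 2 = (2 + 4·3 + 4)/6 = 18/6 = 3; σ²_Task 2 = ((4−2)/6)² = 0.111
te_Task 3 = (7 + 4·8 + 21)/6 = 60/6 = 10; σ²_Task 3 = ((21−7)/6)² = 5.444
te_Task 4 = (2 + 4·5 + 14)/6 = 36/6 = 6; σ²_Task 4 = ((14−2)/6)² = 4.000
te_Task 5 = (5 + 4·7 + 15)/6 = 48/6 = 8; σ²_Task 5 = ((15−5)/6)² = 2.778

Forward pass:
ES_Task 1 = 0; EF_Task 1 = 8
ES_Task 2 = 0; EF_Task 2 = 3
ES_Task 3 = 0; EF_Task 3 = 10
ES_Task 4 = 10; EF_Task 4 = 10+6 = 16
ES_Task 5 = max(EF_Task 1=8, EF_Task 2=3, EF_Task 4=16) = 16; EF_Task 5 = 16+8 = 24
Expected project duration μ = 24 days. Critical path: Task 3 → Task 4 → Task 5.

Variances on critical path: σ²_Task 3=5.444, σ²_Task 4=4.000, σ²_Task 5=2.778.
Largest is σ²_Task 3 = 5.444.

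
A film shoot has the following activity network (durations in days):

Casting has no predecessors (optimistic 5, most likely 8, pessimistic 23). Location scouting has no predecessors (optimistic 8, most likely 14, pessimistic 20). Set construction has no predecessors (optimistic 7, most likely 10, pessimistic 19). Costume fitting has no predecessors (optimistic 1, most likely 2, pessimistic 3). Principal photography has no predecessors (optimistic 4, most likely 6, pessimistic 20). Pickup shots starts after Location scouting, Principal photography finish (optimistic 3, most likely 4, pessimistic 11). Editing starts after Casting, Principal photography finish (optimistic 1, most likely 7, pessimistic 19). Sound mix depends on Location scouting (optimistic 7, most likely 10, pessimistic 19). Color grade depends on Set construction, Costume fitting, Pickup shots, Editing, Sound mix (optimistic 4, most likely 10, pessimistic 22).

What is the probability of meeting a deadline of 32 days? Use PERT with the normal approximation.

0.166

te_Casting = (5 + 4·8 + 23)/6 = 60/6 = 10; σ²_Casting = ((23−5)/6)² = 9.000
te_Location scouting = (8 + 4·14 + 20)/6 = 84/6 = 14; σ²_Location scouting = ((20−8)/6)² = 4.000
te_Set construction = (7 + 4·10 + 19)/6 = 66/6 = 11; σ²_Set construction = ((19−7)/6)² = 4.000
te_Costume fitting = (1 + 4·2 + 3)/6 = 12/6 = 2; σ²_Costume fitting = ((3−1)/6)² = 0.111
te_Principal photography = (4 + 4·6 + 20)/6 = 48/6 = 8; σ²_Principal photography = ((20−4)/6)² = 7.111
te_Pickup shots = (3 + 4·4 + 11)/6 = 30/6 = 5; σ²_Pickup shots = ((11−3)/6)² = 1.778
te_Editing = (1 + 4·7 + 19)/6 = 48/6 = 8; σ²_Editing = ((19−1)/6)² = 9.000
te_Sound mix = (7 + 4·10 + 19)/6 = 66/6 = 11; σ²_Sound mix = ((19−7)/6)² = 4.000
te_Color grade = (4 + 4·10 + 22)/6 = 66/6 = 11; σ²_Color grade = ((22−4)/6)² = 9.000

Forward pass:
ES_Casting = 0; EF_Casting = 10
ES_Location scouting = 0; EF_Location scouting = 14
ES_Set construction = 0; EF_Set construction = 11
ES_Costume fitting = 0; EF_Costume fitting = 2
ES_Principal photography = 0; EF_Principal photography = 8
ES_Pickup shots = max(EF_Location scouting=14, EF_Principal photography=8) = 14; EF_Pickup shots = 14+5 = 19
ES_Editing = max(EF_Casting=10, EF_Principal photography=8) = 10; EF_Editing = 10+8 = 18
ES_Sound mix = 14; EF_Sound mix = 14+11 = 25
ES_Color grade = max(EF_Set construction=11, EF_Costume fitting=2, EF_Pickup shots=19, EF_Editing=18, EF_Sound mix=25) = 25; EF_Color grade = 25+11 = 36
Expected project duration μ = 36 days. Critical path: Location scouting → Sound mix → Color grade.

Variance along critical path = 4.000 + 4.000 + 9.000 = 17.000; σ = √17.000 = 4.123 days.
Z = (32 − 36) / 4.123 = -0.970
P(T ≤ 32) = Φ(-0.970) ≈ 0.166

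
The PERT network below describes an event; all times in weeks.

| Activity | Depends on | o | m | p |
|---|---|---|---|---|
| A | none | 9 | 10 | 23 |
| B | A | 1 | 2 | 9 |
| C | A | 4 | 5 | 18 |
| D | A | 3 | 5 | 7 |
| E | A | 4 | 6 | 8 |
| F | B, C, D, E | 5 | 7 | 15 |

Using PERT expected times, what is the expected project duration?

te_A = (9 + 4·10 + 23)/6 = 72/6 = 12
te_B = (1 + 4·2 + 9)/6 = 18/6 = 3
te_C = (4 + 4·5 + 18)/6 = 42/6 = 7
te_D = (3 + 4·5 + 7)/6 = 30/6 = 5
te_E = (4 + 4·6 + 8)/6 = 36/6 = 6
te_F = (5 + 4·7 + 15)/6 = 48/6 = 8

Forward pass:
ES_A = 0; EF_A = 12
ES_B = 12; EF_B = 12+3 = 15
ES_C = 12; EF_C = 12+7 = 19
ES_D = 12; EF_D = 12+5 = 17
ES_E = 12; EF_E = 12+6 = 18
ES_F = max(EF_B=15, EF_C=19, EF_D=17, EF_E=18) = 19; EF_F = 19+8 = 27
Expected project duration μ = 27 weeks. Critical path: A → C → F.

27 weeks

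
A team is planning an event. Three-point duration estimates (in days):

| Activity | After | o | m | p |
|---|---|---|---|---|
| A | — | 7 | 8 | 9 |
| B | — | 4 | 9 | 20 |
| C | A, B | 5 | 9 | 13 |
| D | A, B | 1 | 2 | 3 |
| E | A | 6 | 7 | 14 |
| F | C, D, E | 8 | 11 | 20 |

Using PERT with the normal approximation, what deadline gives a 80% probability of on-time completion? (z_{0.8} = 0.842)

te_A = (7 + 4·8 + 9)/6 = 48/6 = 8; σ²_A = ((9−7)/6)² = 0.111
te_B = (4 + 4·9 + 20)/6 = 60/6 = 10; σ²_B = ((20−4)/6)² = 7.111
te_C = (5 + 4·9 + 13)/6 = 54/6 = 9; σ²_C = ((13−5)/6)² = 1.778
te_D = (1 + 4·2 + 3)/6 = 12/6 = 2; σ²_D = ((3−1)/6)² = 0.111
te_E = (6 + 4·7 + 14)/6 = 48/6 = 8; σ²_E = ((14−6)/6)² = 1.778
te_F = (8 + 4·11 + 20)/6 = 72/6 = 12; σ²_F = ((20−8)/6)² = 4.000

Forward pass:
ES_A = 0; EF_A = 8
ES_B = 0; EF_B = 10
ES_C = max(EF_A=8, EF_B=10) = 10; EF_C = 10+9 = 19
ES_D = max(EF_A=8, EF_B=10) = 10; EF_D = 10+2 = 12
ES_E = 8; EF_E = 8+8 = 16
ES_F = max(EF_C=19, EF_D=12, EF_E=16) = 19; EF_F = 19+12 = 31
Expected project duration μ = 31 days. Critical path: B → C → F.

Variance along critical path = 7.111 + 1.778 + 4.000 = 12.889; σ = 3.590 days.
D = μ + z·σ = 31 + 0.842·3.590 = 34.0 days

34.0 days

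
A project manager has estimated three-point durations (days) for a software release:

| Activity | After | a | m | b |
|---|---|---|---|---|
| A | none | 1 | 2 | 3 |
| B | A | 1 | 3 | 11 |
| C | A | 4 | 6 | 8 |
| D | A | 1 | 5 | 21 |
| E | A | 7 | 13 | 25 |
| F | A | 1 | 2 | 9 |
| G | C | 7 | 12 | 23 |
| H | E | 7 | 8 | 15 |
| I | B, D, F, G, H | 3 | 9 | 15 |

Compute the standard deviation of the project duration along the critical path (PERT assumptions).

te_A = (1 + 4·2 + 3)/6 = 12/6 = 2; σ²_A = ((3−1)/6)² = 0.111
te_B = (1 + 4·3 + 11)/6 = 24/6 = 4; σ²_B = ((11−1)/6)² = 2.778
te_C = (4 + 4·6 + 8)/6 = 36/6 = 6; σ²_C = ((8−4)/6)² = 0.444
te_D = (1 + 4·5 + 21)/6 = 42/6 = 7; σ²_D = ((21−1)/6)² = 11.111
te_E = (7 + 4·13 + 25)/6 = 84/6 = 14; σ²_E = ((25−7)/6)² = 9.000
te_F = (1 + 4·2 + 9)/6 = 18/6 = 3; σ²_F = ((9−1)/6)² = 1.778
te_G = (7 + 4·12 + 23)/6 = 78/6 = 13; σ²_G = ((23−7)/6)² = 7.111
te_H = (7 + 4·8 + 15)/6 = 54/6 = 9; σ²_H = ((15−7)/6)² = 1.778
te_I = (3 + 4·9 + 15)/6 = 54/6 = 9; σ²_I = ((15−3)/6)² = 4.000

Forward pass:
ES_A = 0; EF_A = 2
ES_B = 2; EF_B = 2+4 = 6
ES_C = 2; EF_C = 2+6 = 8
ES_D = 2; EF_D = 2+7 = 9
ES_E = 2; EF_E = 2+14 = 16
ES_F = 2; EF_F = 2+3 = 5
ES_G = 8; EF_G = 8+13 = 21
ES_H = 16; EF_H = 16+9 = 25
ES_I = max(EF_B=6, EF_D=9, EF_F=5, EF_G=21, EF_H=25) = 25; EF_I = 25+9 = 34
Expected project duration μ = 34 days. Critical path: A → E → H → I.

Variance along critical path = 0.111 + 9.000 + 1.778 + 4.000 = 14.889
σ = √14.889 = 3.859 days

3.86 days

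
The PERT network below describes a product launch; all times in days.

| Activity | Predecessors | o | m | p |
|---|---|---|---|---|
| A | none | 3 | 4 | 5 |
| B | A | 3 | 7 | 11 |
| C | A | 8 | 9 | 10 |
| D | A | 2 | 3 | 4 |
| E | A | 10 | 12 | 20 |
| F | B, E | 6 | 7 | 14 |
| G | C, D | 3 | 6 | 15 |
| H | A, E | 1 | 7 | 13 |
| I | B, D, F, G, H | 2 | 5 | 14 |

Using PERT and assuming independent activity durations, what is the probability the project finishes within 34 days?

0.846

te_A = (3 + 4·4 + 5)/6 = 24/6 = 4; σ²_A = ((5−3)/6)² = 0.111
te_B = (3 + 4·7 + 11)/6 = 42/6 = 7; σ²_B = ((11−3)/6)² = 1.778
te_C = (8 + 4·9 + 10)/6 = 54/6 = 9; σ²_C = ((10−8)/6)² = 0.111
te_D = (2 + 4·3 + 4)/6 = 18/6 = 3; σ²_D = ((4−2)/6)² = 0.111
te_E = (10 + 4·12 + 20)/6 = 78/6 = 13; σ²_E = ((20−10)/6)² = 2.778
te_F = (6 + 4·7 + 14)/6 = 48/6 = 8; σ²_F = ((14−6)/6)² = 1.778
te_G = (3 + 4·6 + 15)/6 = 42/6 = 7; σ²_G = ((15−3)/6)² = 4.000
te_H = (1 + 4·7 + 13)/6 = 42/6 = 7; σ²_H = ((13−1)/6)² = 4.000
te_I = (2 + 4·5 + 14)/6 = 36/6 = 6; σ²_I = ((14−2)/6)² = 4.000

Forward pass:
ES_A = 0; EF_A = 4
ES_B = 4; EF_B = 4+7 = 11
ES_C = 4; EF_C = 4+9 = 13
ES_D = 4; EF_D = 4+3 = 7
ES_E = 4; EF_E = 4+13 = 17
ES_F = max(EF_B=11, EF_E=17) = 17; EF_F = 17+8 = 25
ES_G = max(EF_C=13, EF_D=7) = 13; EF_G = 13+7 = 20
ES_H = max(EF_A=4, EF_E=17) = 17; EF_H = 17+7 = 24
ES_I = max(EF_B=11, EF_D=7, EF_F=25, EF_G=20, EF_H=24) = 25; EF_I = 25+6 = 31
Expected project duration μ = 31 days. Critical path: A → E → F → I.

Variance along critical path = 0.111 + 2.778 + 1.778 + 4.000 = 8.667; σ = √8.667 = 2.944 days.
Z = (34 − 31) / 2.944 = 1.019
P(T ≤ 34) = Φ(1.019) ≈ 0.846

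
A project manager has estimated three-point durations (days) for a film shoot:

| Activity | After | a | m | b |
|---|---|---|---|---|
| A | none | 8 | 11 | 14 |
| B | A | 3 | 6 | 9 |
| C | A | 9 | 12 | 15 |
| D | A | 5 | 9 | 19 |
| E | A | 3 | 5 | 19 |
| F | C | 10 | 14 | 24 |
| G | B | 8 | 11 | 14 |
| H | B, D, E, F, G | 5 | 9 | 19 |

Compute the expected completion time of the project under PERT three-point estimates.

te_A = (8 + 4·11 + 14)/6 = 66/6 = 11
te_B = (3 + 4·6 + 9)/6 = 36/6 = 6
te_C = (9 + 4·12 + 15)/6 = 72/6 = 12
te_D = (5 + 4·9 + 19)/6 = 60/6 = 10
te_E = (3 + 4·5 + 19)/6 = 42/6 = 7
te_F = (10 + 4·14 + 24)/6 = 90/6 = 15
te_G = (8 + 4·11 + 14)/6 = 66/6 = 11
te_H = (5 + 4·9 + 19)/6 = 60/6 = 10

Forward pass:
ES_A = 0; EF_A = 11
ES_B = 11; EF_B = 11+6 = 17
ES_C = 11; EF_C = 11+12 = 23
ES_D = 11; EF_D = 11+10 = 21
ES_E = 11; EF_E = 11+7 = 18
ES_F = 23; EF_F = 23+15 = 38
ES_G = 17; EF_G = 17+11 = 28
ES_H = max(EF_B=17, EF_D=21, EF_E=18, EF_F=38, EF_G=28) = 38; EF_H = 38+10 = 48
Expected project duration μ = 48 days. Critical path: A → C → F → H.

48 days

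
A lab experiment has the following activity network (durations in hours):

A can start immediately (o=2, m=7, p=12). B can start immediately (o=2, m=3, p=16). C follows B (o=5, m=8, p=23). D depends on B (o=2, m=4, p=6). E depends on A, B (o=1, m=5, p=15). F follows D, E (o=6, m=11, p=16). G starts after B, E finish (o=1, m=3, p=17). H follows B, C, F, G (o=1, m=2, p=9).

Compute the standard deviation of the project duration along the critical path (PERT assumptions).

3.57 hours

te_A = (2 + 4·7 + 12)/6 = 42/6 = 7; σ²_A = ((12−2)/6)² = 2.778
te_B = (2 + 4·3 + 16)/6 = 30/6 = 5; σ²_B = ((16−2)/6)² = 5.444
te_C = (5 + 4·8 + 23)/6 = 60/6 = 10; σ²_C = ((23−5)/6)² = 9.000
te_D = (2 + 4·4 + 6)/6 = 24/6 = 4; σ²_D = ((6−2)/6)² = 0.444
te_E = (1 + 4·5 + 15)/6 = 36/6 = 6; σ²_E = ((15−1)/6)² = 5.444
te_F = (6 + 4·11 + 16)/6 = 66/6 = 11; σ²_F = ((16−6)/6)² = 2.778
te_G = (1 + 4·3 + 17)/6 = 30/6 = 5; σ²_G = ((17−1)/6)² = 7.111
te_H = (1 + 4·2 + 9)/6 = 18/6 = 3; σ²_H = ((9−1)/6)² = 1.778

Forward pass:
ES_A = 0; EF_A = 7
ES_B = 0; EF_B = 5
ES_C = 5; EF_C = 5+10 = 15
ES_D = 5; EF_D = 5+4 = 9
ES_E = max(EF_A=7, EF_B=5) = 7; EF_E = 7+6 = 13
ES_F = max(EF_D=9, EF_E=13) = 13; EF_F = 13+11 = 24
ES_G = max(EF_B=5, EF_E=13) = 13; EF_G = 13+5 = 18
ES_H = max(EF_B=5, EF_C=15, EF_F=24, EF_G=18) = 24; EF_H = 24+3 = 27
Expected project duration μ = 27 hours. Critical path: A → E → F → H.

Variance along critical path = 2.778 + 5.444 + 2.778 + 1.778 = 12.778
σ = √12.778 = 3.575 hours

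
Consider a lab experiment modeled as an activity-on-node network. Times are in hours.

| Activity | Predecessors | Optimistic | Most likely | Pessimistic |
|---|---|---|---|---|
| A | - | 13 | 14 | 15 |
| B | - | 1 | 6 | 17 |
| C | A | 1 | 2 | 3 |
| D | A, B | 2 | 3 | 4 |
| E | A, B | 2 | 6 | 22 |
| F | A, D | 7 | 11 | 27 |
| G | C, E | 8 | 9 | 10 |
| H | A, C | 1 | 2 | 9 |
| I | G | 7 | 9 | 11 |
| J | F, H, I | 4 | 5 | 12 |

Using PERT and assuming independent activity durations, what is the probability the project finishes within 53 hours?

te_A = (13 + 4·14 + 15)/6 = 84/6 = 14; σ²_A = ((15−13)/6)² = 0.111
te_B = (1 + 4·6 + 17)/6 = 42/6 = 7; σ²_B = ((17−1)/6)² = 7.111
te_C = (1 + 4·2 + 3)/6 = 12/6 = 2; σ²_C = ((3−1)/6)² = 0.111
te_D = (2 + 4·3 + 4)/6 = 18/6 = 3; σ²_D = ((4−2)/6)² = 0.111
te_E = (2 + 4·6 + 22)/6 = 48/6 = 8; σ²_E = ((22−2)/6)² = 11.111
te_F = (7 + 4·11 + 27)/6 = 78/6 = 13; σ²_F = ((27−7)/6)² = 11.111
te_G = (8 + 4·9 + 10)/6 = 54/6 = 9; σ²_G = ((10−8)/6)² = 0.111
te_H = (1 + 4·2 + 9)/6 = 18/6 = 3; σ²_H = ((9−1)/6)² = 1.778
te_I = (7 + 4·9 + 11)/6 = 54/6 = 9; σ²_I = ((11−7)/6)² = 0.444
te_J = (4 + 4·5 + 12)/6 = 36/6 = 6; σ²_J = ((12−4)/6)² = 1.778

Forward pass:
ES_A = 0; EF_A = 14
ES_B = 0; EF_B = 7
ES_C = 14; EF_C = 14+2 = 16
ES_D = max(EF_A=14, EF_B=7) = 14; EF_D = 14+3 = 17
ES_E = max(EF_A=14, EF_B=7) = 14; EF_E = 14+8 = 22
ES_F = max(EF_A=14, EF_D=17) = 17; EF_F = 17+13 = 30
ES_G = max(EF_C=16, EF_E=22) = 22; EF_G = 22+9 = 31
ES_H = max(EF_A=14, EF_C=16) = 16; EF_H = 16+3 = 19
ES_I = 31; EF_I = 31+9 = 40
ES_J = max(EF_F=30, EF_H=19, EF_I=40) = 40; EF_J = 40+6 = 46
Expected project duration μ = 46 hours. Critical path: A → E → G → I → J.

Variance along critical path = 0.111 + 11.111 + 0.111 + 0.444 + 1.778 = 13.556; σ = √13.556 = 3.682 hours.
Z = (53 − 46) / 3.682 = 1.901
P(T ≤ 53) = Φ(1.901) ≈ 0.971

0.971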